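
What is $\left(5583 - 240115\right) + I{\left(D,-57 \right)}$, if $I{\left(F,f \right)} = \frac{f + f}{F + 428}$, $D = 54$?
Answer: $- \frac{56522269}{241} \approx -2.3453 \cdot 10^{5}$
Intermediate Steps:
$I{\left(F,f \right)} = \frac{2 f}{428 + F}$
$\left(5583 - 240115\right) + I{\left(D,-57 \right)} = \left(5583 - 240115\right) + 2 \left(-57\right) \frac{1}{428 + 54} = -234532 + 2 \left(-57\right) \frac{1}{482} = -234532 - \frac{57}{241} = - \frac{56522269}{241}$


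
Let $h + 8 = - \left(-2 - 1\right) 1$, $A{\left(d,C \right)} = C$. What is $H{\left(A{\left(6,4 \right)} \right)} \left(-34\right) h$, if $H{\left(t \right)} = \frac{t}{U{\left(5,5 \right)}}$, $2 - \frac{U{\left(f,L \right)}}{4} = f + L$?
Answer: $- \frac{85}{4} \approx -21.25$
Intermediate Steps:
$h = -5$ ($h = -8 - \left(-2 - 1\right) 1 = -8 - \left(-3\right) 1 = -8 - -3 = -8 + 3 = -5$)
$U{\left(f,L \right)} = 8 - 4 L - 4 f$ ($U{\left(f,L \right)} = 8 - 4 \left(f + L\right) = 8 - 4 \left(L + f\right) = 8 - \left(4 L + 4 f\right) = 8 - 4 L - 4 f$)
$H{\left(t \right)} = - \frac{t}{32}$ ($H{\left(t \right)} = \frac{t}{8 - 20 - 20} = \frac{t}{-32} = t \left(- \frac{1}{32}\right) = - \frac{t}{32}$)
$H{\left(A{\left(6,4 \right)} \right)} \left(-34\right) h = \left(- \frac{1}{32}\right) 4 \left(-34\right) \left(-5\right) = \left(- \frac{1}{8}\right) \left(-34\right) \left(-5\right) = \frac{17}{4} \left(-5\right) = - \frac{85}{4}$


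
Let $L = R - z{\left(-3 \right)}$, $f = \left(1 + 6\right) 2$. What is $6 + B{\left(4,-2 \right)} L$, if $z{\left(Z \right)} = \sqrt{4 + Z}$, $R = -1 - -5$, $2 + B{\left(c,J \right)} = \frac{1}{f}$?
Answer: $\frac{3}{14} \approx 0.21429$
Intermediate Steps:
$f = 14$ ($f = 7 \cdot 2 = 14$)
$B{\left(c,J \right)} = - \frac{27}{14}$ ($B{\left(c,J \right)} = -2 + \frac{1}{14} = - \frac{27}{14}$)
$R = 4$ ($R = -1 + 5 = 4$)
$L = 3$ ($L = 4 - \sqrt{4 - 3} = 4 - \sqrt{1} = 4 - 1 = 3$)
$6 + B{\left(4,-2 \right)} L = 6 - \frac{81}{14} = \frac{3}{14}$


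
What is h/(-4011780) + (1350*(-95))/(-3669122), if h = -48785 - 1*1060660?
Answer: 152839994743/490657008572 ≈ 0.31150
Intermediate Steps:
h = -1109445 (h = -48785 - 1060660 = -1109445)
h/(-4011780) + (1350*(-95))/(-3669122) = -1109445/(-4011780) + (1350*(-95))/(-3669122) = -1109445*(-1/4011780) - 128250*(-1/3669122) = 73963/267452 + 64125/1834561 = 152839994743/490657008572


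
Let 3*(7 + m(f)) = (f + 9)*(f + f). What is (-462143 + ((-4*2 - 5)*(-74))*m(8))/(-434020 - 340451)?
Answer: 1144967/2323413 ≈ 0.49280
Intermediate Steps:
m(f) = -7 + 2*f*(9 + f)/3 (m(f) = -7 + ((f + 9)*(f + f))/3 = -7 + ((9 + f)*(2*f))/3 = -7 + (2*f*(9 + f))/3 = -7 + 2*f*(9 + f)/3)
(-462143 + ((-4*2 - 5)*(-74))*m(8))/(-434020 - 340451) = (-462143 + ((-4*2 - 5)*(-74))*(-7 + 6*8 + (2/3)*8**2))/(-434020 - 340451) = (-462143 + ((-8 - 5)*(-74))*(-7 + 48 + (2/3)*64))/(-774471) = (-462143 + (-13*(-74))*(-7 + 48 + 128/3))*(-1/774471) = (-462143 + 962*(251/3))*(-1/774471) = (-462143 + 241462/3)*(-1/774471) = -1144967/3*(-1/774471) = 1144967/2323413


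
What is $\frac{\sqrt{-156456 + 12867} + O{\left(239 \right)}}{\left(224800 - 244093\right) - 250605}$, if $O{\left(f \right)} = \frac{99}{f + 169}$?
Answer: $- \frac{11}{12235376} - \frac{i \sqrt{143589}}{269898} \approx -8.9903 \cdot 10^{-7} - 0.001404 i$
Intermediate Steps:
$O{\left(f \right)} = \frac{99}{169 + f}$
$\frac{\sqrt{-156456 + 12867} + O{\left(239 \right)}}{\left(224800 - 244093\right) - 250605} = \frac{\sqrt{-156456 + 12867} + \frac{99}{169 + 239}}{\left(224800 - 244093\right) - 250605} = \frac{\sqrt{-143589} + \frac{99}{408}}{-19293 - 250605} = \frac{i \sqrt{143589} + 99 \cdot \frac{1}{408}}{-269898} = \left(i \sqrt{143589} + \frac{33}{136}\right) \left(- \frac{1}{269898}\right) = \left(\frac{33}{136} + i \sqrt{143589}\right) \left(- \frac{1}{269898}\right) = - \frac{11}{12235376} - \frac{i \sqrt{143589}}{269898}$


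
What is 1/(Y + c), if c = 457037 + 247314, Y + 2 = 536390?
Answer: 1/1240739 ≈ 8.0597e-7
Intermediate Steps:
Y = 536388 (Y = -2 + 536390 = 536388)
c = 704351
1/(Y + c) = 1/(536388 + 704351) = 1/1240739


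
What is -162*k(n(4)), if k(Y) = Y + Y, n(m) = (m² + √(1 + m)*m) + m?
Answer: -6480 - 1296*√5 ≈ -9377.9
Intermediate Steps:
n(m) = m + m² + m*√(1 + m) (n(m) = (m² + m*√(1 + m)) + m = m + m² + m*√(1 + m))
k(Y) = 2*Y
-162*k(n(4)) = -324*4*(1 + 4 + √(1 + 4)) = -324*4*(1 + 4 + √5) = -324*4*(5 + √5) = -324*(20 + 4*√5) = -162*(40 + 8*√5) = -6480 - 1296*√5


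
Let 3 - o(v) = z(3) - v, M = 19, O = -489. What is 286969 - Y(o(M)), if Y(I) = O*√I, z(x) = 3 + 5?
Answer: 286969 + 489*√14 ≈ 2.8880e+5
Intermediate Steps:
z(x) = 8
o(v) = -5 + v (o(v) = 3 - (8 - v) = 3 + (-8 + v) = -5 + v)
Y(I) = -489*√I
286969 - Y(o(M)) = 286969 - (-489)*√(-5 + 19) = 286969 - (-489)*√14 = 286969 + 489*√14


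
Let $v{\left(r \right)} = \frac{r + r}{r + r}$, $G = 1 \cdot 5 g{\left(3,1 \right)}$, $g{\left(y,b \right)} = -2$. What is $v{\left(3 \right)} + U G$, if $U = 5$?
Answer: $-49$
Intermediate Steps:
$G = -10$ ($G = 1 \cdot 5 \left(-2\right) = 5 \left(-2\right) = -10$)
$v{\left(r \right)} = 1$ ($v{\left(r \right)} = \frac{2 r}{2 r} = 2 r \frac{1}{2 r} = 1$)
$v{\left(3 \right)} + U G = 1 + 5 \left(-10\right) = 1 - 50 = -49$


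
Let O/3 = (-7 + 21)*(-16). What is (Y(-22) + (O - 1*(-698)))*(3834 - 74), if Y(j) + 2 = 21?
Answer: 169200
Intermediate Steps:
Y(j) = 19 (Y(j) = -2 + 21 = 19)
O = -672 (O = 3*((-7 + 21)*(-16)) = 3*(14*(-16)) = 3*(-224) = -672)
(Y(-22) + (O - 1*(-698)))*(3834 - 74) = (19 + (-672 - 1*(-698)))*(3834 - 74) = (19 + (-672 + 698))*3760 = (19 + 26)*3760 = 45*3760 = 169200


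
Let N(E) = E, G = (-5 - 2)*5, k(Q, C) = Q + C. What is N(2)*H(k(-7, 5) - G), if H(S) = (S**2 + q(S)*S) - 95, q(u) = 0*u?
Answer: 1988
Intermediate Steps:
k(Q, C) = C + Q
G = -35 (G = -7*5 = -35)
q(u) = 0
H(S) = -95 + S**2 (H(S) = (S**2 + 0*S) - 95 = (S**2 + 0) - 95 = S**2 - 95 = -95 + S**2)
N(2)*H(k(-7, 5) - G) = 2*(-95 + ((5 - 7) - 1*(-35))**2) = 2*(-95 + (-2 + 35)**2) = 2*(-95 + 33**2) = 2*(-95 + 1089) = 2*994 = 1988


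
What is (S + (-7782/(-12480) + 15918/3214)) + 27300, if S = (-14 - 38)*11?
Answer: 89358582679/3342560 ≈ 26734.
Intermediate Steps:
S = -572 (S = -52*11 = -572)
(S + (-7782/(-12480) + 15918/3214)) + 27300 = (-572 + (-7782/(-12480) + 15918/3214)) + 27300 = (-572 + (-7782*(-1/12480) + 15918*(1/3214))) + 27300 = (-572 + (1297/2080 + 7959/1607)) + 27300 = (-572 + 18638999/3342560) + 27300 = -1893305321/3342560 + 27300 = 89358582679/3342560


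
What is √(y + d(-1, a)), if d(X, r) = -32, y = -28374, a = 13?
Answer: I*√28406 ≈ 168.54*I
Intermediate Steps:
√(y + d(-1, a)) = √(-28374 - 32) = √(-28406) = I*√28406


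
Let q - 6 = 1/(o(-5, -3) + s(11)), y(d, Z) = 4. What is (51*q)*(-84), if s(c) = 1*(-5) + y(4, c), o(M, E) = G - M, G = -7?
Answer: -24276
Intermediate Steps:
o(M, E) = -7 - M
s(c) = -1 (s(c) = 1*(-5) + 4 = -5 + 4 = -1)
q = 17/3 (q = 6 + 1/((-7 - 1*(-5)) - 1) = 6 + 1/((-7 + 5) - 1) = 6 + 1/(-2 - 1) = 6 + 1/(-3) = 6 - ⅓ = 17/3 ≈ 5.6667)
(51*q)*(-84) = (51*(17/3))*(-84) = 289*(-84) = -24276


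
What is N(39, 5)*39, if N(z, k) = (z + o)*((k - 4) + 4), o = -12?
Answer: 5265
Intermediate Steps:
N(z, k) = k*(-12 + z) (N(z, k) = (z - 12)*((k - 4) + 4) = (-12 + z)*((-4 + k) + 4) = (-12 + z)*k = k*(-12 + z))
N(39, 5)*39 = (5*(-12 + 39))*39 = (5*27)*39 = 135*39 = 5265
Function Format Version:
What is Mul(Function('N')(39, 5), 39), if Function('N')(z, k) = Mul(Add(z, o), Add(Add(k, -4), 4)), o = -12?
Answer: 5265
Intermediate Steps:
Function('N')(z, k) = Mul(k, Add(-12, z)) (Function('N')(z, k) = Mul(Add(z, -12), Add(Add(k, -4), 4)) = Mul(Add(-12, z), Add(Add(-4, k), 4)) = Mul(Add(-12, z), k) = Mul(k, Add(-12, z)))
Mul(Function('N')(39, 5), 39) = Mul(Mul(5, Add(-12, 39)), 39) = Mul(Mul(5, 27), 39) = Mul(135, 39) = 5265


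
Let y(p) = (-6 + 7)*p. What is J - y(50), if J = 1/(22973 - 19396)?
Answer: -178849/3577 ≈ -50.000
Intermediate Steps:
J = 1/3577 ≈ 0.00027956
y(p) = p (y(p) = 1*p = p)
J - y(50) = 1/3577 - 1*50 = 1/3577 - 50 = -178849/3577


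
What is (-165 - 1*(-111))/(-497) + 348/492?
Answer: 16627/20377 ≈ 0.81597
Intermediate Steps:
(-165 - 1*(-111))/(-497) + 348/492 = (-165 + 111)*(-1/497) + 348*(1/492) = -54*(-1/497) + 29/41 = 54/497 + 29/41 = 16627/20377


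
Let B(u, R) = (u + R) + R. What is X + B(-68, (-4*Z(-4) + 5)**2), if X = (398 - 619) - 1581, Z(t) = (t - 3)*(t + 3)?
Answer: -812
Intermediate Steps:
Z(t) = (-3 + t)*(3 + t)
B(u, R) = u + 2*R (B(u, R) = (R + u) + R = u + 2*R)
X = -1802 (X = -221 - 1581 = -1802)
X + B(-68, (-4*Z(-4) + 5)**2) = -1802 + (-68 + 2*(-4*(-9 + (-4)**2) + 5)**2) = -1802 + (-68 + 2*(-4*(-9 + 16) + 5)**2) = -1802 + (-68 + 2*(-4*7 + 5)**2) = -1802 + (-68 + 2*(-28 + 5)**2) = -1802 + (-68 + 2*(-23)**2) = -1802 + (-68 + 2*529) = -1802 + (-68 + 1058) = -1802 + 990 = -812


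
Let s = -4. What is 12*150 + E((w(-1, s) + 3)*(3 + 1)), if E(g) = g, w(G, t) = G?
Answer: 1808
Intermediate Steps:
12*150 + E((w(-1, s) + 3)*(3 + 1)) = 12*150 + (-1 + 3)*(3 + 1) = 1800 + 2*4 = 1800 + 8 = 1808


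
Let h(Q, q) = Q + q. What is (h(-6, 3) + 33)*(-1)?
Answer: -30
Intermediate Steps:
(h(-6, 3) + 33)*(-1) = ((-6 + 3) + 33)*(-1) = (-3 + 33)*(-1) = 30*(-1) = -30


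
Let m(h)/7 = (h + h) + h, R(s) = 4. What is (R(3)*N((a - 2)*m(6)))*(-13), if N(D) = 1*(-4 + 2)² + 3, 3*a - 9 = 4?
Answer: -364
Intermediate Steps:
a = 13/3 (a = 3 + (⅓)*4 = 3 + 4/3 = 13/3 ≈ 4.3333)
m(h) = 21*h (m(h) = 7*((h + h) + h) = 7*(2*h + h) = 7*(3*h) = 21*h)
N(D) = 7 (N(D) = 1*(-2)² + 3 = 1*4 + 3 = 4 + 3 = 7)
(R(3)*N((a - 2)*m(6)))*(-13) = (4*7)*(-13) = 28*(-13) = -364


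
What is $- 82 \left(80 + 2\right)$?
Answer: $-6724$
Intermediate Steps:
$- 82 \left(80 + 2\right) = \left(-82\right) 82 = -6724$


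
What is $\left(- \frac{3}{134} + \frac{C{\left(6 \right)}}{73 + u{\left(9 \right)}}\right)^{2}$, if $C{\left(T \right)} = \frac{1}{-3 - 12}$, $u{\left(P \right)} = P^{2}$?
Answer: $\frac{3118756}{5988438225} \approx 0.0005208$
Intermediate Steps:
$C{\left(T \right)} = - \frac{1}{15}$ ($C{\left(T \right)} = \frac{1}{-15} = - \frac{1}{15}$)
$\left(- \frac{3}{134} + \frac{C{\left(6 \right)}}{73 + u{\left(9 \right)}}\right)^{2} = \left(- \frac{3}{134} - \frac{1}{15 \left(73 + 9^{2}\right)}\right)^{2} = \left(\left(-3\right) \frac{1}{134} - \frac{1}{15 \left(73 + 81\right)}\right)^{2} = \left(- \frac{3}{134} - \frac{1}{15 \cdot 154}\right)^{2} = \left(- \frac{3}{134} - \frac{1}{2310}\right)^{2} = \left(- \frac{1766}{77385}\right)^{2} = \frac{3118756}{5988438225}$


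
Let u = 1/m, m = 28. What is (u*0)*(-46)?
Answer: 0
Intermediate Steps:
u = 1/28 ≈ 0.035714
(u*0)*(-46) = ((1/28)*0)*(-46) = 0*(-46) = 0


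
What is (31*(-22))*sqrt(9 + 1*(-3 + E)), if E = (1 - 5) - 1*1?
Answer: -682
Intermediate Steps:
E = -5 (E = -4 - 1 = -5)
(31*(-22))*sqrt(9 + 1*(-3 + E)) = (31*(-22))*sqrt(9 + 1*(-3 - 5)) = -682*sqrt(9 + 1*(-8)) = -682*sqrt(9 - 8) = -682*sqrt(1) = -682*1 = -682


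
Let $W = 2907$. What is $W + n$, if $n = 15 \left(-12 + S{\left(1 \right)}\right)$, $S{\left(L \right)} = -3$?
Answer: $2682$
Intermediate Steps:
$n = -225$ ($n = 15 \left(-12 - 3\right) = 15 \left(-15\right) = -225$)
$W + n = 2907 - 225 = 2682$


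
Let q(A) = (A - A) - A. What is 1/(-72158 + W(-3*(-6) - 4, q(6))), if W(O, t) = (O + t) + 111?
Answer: -1/72039 ≈ -1.3881e-5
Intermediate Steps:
q(A) = -A (q(A) = 0 - A = -A)
W(O, t) = 111 + O + t
1/(-72158 + W(-3*(-6) - 4, q(6))) = 1/(-72158 + (111 + (-3*(-6) - 4) - 1*6)) = 1/(-72158 + (111 + (18 - 4) - 6)) = 1/(-72158 + (111 + 14 - 6)) = 1/(-72158 + 119) = 1/(-72039) = -1/72039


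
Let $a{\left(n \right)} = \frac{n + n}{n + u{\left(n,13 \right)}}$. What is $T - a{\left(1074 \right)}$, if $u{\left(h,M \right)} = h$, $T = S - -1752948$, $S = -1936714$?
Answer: $-183767$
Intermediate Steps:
$T = -183766$ ($T = -1936714 - -1752948 = -1936714 + 1752948 = -183766$)
$a{\left(n \right)} = 1$ ($a{\left(n \right)} = \frac{n + n}{n + n} = \frac{2 n}{2 n} = 2 n \frac{1}{2 n} = 1$)
$T - a{\left(1074 \right)} = -183766 - 1 = -183767$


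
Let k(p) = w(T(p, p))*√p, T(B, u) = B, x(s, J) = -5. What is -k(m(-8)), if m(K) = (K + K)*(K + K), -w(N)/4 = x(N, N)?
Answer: -320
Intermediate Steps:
w(N) = 20 (w(N) = -4*(-5) = 20)
m(K) = 4*K² (m(K) = (2*K)*(2*K) = 4*K²)
k(p) = 20*√p
-k(m(-8)) = -20*√(4*(-8)²) = -20*√(4*64) = -20*√256 = -20*16 = -1*320 = -320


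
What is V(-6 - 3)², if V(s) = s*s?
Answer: 6561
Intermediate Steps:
V(s) = s²
V(-6 - 3)² = ((-6 - 3)²)² = ((-9)²)² = 81² = 6561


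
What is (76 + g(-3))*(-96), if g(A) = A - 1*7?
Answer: -6336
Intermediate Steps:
g(A) = -7 + A (g(A) = A - 7 = -7 + A)
(76 + g(-3))*(-96) = (76 + (-7 - 3))*(-96) = (76 - 10)*(-96) = 66*(-96) = -6336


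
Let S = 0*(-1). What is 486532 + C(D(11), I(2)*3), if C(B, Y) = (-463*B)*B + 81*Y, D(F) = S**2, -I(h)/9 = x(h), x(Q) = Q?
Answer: 482158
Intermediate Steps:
S = 0
I(h) = -9*h
D(F) = 0 (D(F) = 0**2 = 0)
C(B, Y) = -463*B**2 + 81*Y
486532 + C(D(11), I(2)*3) = 486532 + (-463*0**2 + 81*(-9*2*3)) = 486532 + (-463*0 + 81*(-18*3)) = 486532 + (0 + 81*(-54)) = 486532 + (0 - 4374) = 486532 - 4374 = 482158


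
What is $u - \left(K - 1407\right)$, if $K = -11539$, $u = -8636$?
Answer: $4310$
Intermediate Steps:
$u - \left(K - 1407\right) = -8636 - \left(-11539 - 1407\right) = -8636 - -12946 = -8636 + 12946 = 4310$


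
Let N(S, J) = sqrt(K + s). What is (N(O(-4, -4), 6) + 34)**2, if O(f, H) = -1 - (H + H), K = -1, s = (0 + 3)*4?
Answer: (34 + sqrt(11))**2 ≈ 1392.5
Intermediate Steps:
s = 12 (s = 3*4 = 12)
O(f, H) = -1 - 2*H
N(S, J) = sqrt(11) (N(S, J) = sqrt(-1 + 12) = sqrt(11))
(N(O(-4, -4), 6) + 34)**2 = (sqrt(11) + 34)**2 = (34 + sqrt(11))**2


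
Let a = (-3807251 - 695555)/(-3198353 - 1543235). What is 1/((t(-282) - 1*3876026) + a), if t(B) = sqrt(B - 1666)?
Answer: -21785835201786163354/84442442996066842173733409 - 11241328380872*I*sqrt(487)/84442442996066842173733409 ≈ -2.58e-7 - 2.9378e-12*I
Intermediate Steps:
t(B) = sqrt(-1666 + B)
a = 2251403/2370794 (a = -4502806/(-4741588) = -4502806*(-1/4741588) = 2251403/2370794 ≈ 0.94964)
1/((t(-282) - 1*3876026) + a) = 1/((sqrt(-1666 - 282) - 1*3876026) + 2251403/2370794) = 1/((sqrt(-1948) - 3876026) + 2251403/2370794) = 1/((2*I*sqrt(487) - 3876026) + 2251403/2370794) = 1/((-3876026 + 2*I*sqrt(487)) + 2251403/2370794) = 1/(-9189256933241/2370794 + 2*I*sqrt(487))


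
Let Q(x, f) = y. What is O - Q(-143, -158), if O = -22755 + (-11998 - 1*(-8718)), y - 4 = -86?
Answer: -25953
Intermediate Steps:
y = -82 (y = 4 - 86 = -82)
O = -26035 (O = -22755 + (-11998 + 8718) = -22755 - 3280 = -26035)
Q(x, f) = -82
O - Q(-143, -158) = -26035 - 1*(-82) = -26035 + 82 = -25953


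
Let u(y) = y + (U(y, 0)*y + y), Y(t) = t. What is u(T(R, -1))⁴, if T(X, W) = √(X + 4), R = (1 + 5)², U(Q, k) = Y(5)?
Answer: 3841600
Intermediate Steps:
U(Q, k) = 5
R = 36 (R = 6² = 36)
T(X, W) = √(4 + X)
u(y) = 7*y (u(y) = y + (5*y + y) = y + 6*y = 7*y)
u(T(R, -1))⁴ = (7*√(4 + 36))⁴ = (7*√40)⁴ = (7*(2*√10))⁴ = (14*√10)⁴ = 3841600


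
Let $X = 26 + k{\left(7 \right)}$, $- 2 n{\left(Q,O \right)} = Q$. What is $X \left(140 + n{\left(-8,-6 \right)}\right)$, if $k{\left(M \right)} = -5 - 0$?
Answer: $3024$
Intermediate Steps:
$n{\left(Q,O \right)} = - \frac{Q}{2}$
$k{\left(M \right)} = -5$ ($k{\left(M \right)} = -5 + 0 = -5$)
$X = 21$ ($X = 26 - 5 = 21$)
$X \left(140 + n{\left(-8,-6 \right)}\right) = 21 \left(140 - -4\right) = 21 \left(140 + 4\right) = 21 \cdot 144 = 3024$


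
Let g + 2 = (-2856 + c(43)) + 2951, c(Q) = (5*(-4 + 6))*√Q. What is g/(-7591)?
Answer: -93/7591 - 10*√43/7591 ≈ -0.020890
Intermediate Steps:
c(Q) = 10*√Q (c(Q) = (5*2)*√Q = 10*√Q)
g = 93 + 10*√43 (g = -2 + ((-2856 + 10*√43) + 2951) = -2 + (95 + 10*√43) = 93 + 10*√43 ≈ 158.57)
g/(-7591) = (93 + 10*√43)/(-7591) = (93 + 10*√43)*(-1/7591) = -93/7591 - 10*√43/7591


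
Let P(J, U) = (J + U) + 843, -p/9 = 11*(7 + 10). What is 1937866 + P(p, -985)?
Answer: 1936041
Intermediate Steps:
p = -1683 (p = -99*(7 + 10) = -99*17 = -9*187 = -1683)
P(J, U) = 843 + J + U
1937866 + P(p, -985) = 1937866 + (843 - 1683 - 985) = 1937866 - 1825 = 1936041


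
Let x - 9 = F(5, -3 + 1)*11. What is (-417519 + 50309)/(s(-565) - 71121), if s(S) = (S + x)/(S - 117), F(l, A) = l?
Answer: 250437220/48504021 ≈ 5.1632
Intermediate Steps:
x = 64 (x = 9 + 5*11 = 9 + 55 = 64)
s(S) = (64 + S)/(-117 + S) (s(S) = (S + 64)/(S - 117) = (64 + S)/(-117 + S))
(-417519 + 50309)/(s(-565) - 71121) = (-417519 + 50309)/((64 - 565)/(-117 - 565) - 71121) = -367210/(-501/(-682) - 71121) = -367210/(-1/682*(-501) - 71121) = -367210/(501/682 - 71121) = -367210/(-48504021/682) = -367210*(-682/48504021) = 250437220/48504021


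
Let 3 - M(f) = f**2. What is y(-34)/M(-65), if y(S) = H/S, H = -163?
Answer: -163/143548 ≈ -0.0011355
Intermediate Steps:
y(S) = -163/S
M(f) = 3 - f**2
y(-34)/M(-65) = (-163/(-34))/(3 - 1*(-65)**2) = (-163*(-1/34))/(3 - 1*4225) = 163/(34*(3 - 4225)) = (163/34)/(-4222) = (163/34)*(-1/4222) = -163/143548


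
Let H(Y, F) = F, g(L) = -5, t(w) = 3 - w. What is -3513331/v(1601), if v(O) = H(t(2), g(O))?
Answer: 3513331/5 ≈ 7.0267e+5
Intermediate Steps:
v(O) = -5
-3513331/v(1601) = -3513331/(-5) = -3513331*(-1/5) = 3513331/5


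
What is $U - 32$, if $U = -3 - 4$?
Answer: $-39$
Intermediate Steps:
$U = -7$
$U - 32 = -7 - 32 = -39$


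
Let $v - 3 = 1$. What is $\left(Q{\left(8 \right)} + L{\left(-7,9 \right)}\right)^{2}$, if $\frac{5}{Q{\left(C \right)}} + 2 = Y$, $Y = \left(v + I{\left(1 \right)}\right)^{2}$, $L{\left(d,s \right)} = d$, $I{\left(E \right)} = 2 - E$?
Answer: $\frac{24336}{529} \approx 46.004$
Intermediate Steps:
$v = 4$ ($v = 3 + 1 = 4$)
$Y = 25$ ($Y = \left(4 + \left(2 - 1\right)\right)^{2} = \left(4 + 1\right)^{2} = 5^{2} = 25$)
$Q{\left(C \right)} = \frac{5}{23}$ ($Q{\left(C \right)} = \frac{5}{-2 + 25} = \frac{5}{23}$)
$\left(Q{\left(8 \right)} + L{\left(-7,9 \right)}\right)^{2} = \left(\frac{5}{23} - 7\right)^{2} = \left(- \frac{156}{23}\right)^{2} = \frac{24336}{529}$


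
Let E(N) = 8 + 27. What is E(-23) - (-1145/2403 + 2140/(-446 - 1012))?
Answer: 2396980/64881 ≈ 36.944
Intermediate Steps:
E(N) = 35
E(-23) - (-1145/2403 + 2140/(-446 - 1012)) = 35 - (-1145/2403 + 2140/(-446 - 1012)) = 35 - (-1145*1/2403 + 2140/(-1458)) = 35 - (-1145/2403 + 2140*(-1/1458)) = 35 - (-1145/2403 - 1070/729) = 35 - 1*(-126145/64881) = 35 + 126145/64881 = 2396980/64881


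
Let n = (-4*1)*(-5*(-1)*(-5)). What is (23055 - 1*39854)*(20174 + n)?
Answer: -340582926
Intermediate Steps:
n = 100 (n = -20*(-5) = -4*(-25) = 100)
(23055 - 1*39854)*(20174 + n) = (23055 - 1*39854)*(20174 + 100) = (23055 - 39854)*20274 = -16799*20274 = -340582926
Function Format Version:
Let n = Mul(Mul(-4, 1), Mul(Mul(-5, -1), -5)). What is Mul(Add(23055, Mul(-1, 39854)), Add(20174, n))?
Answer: -340582926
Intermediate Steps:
n = 100 (n = Mul(-4, Mul(5, -5)) = Mul(-4, -25) = 100)
Mul(Add(23055, Mul(-1, 39854)), Add(20174, n)) = Mul(Add(23055, Mul(-1, 39854)), Add(20174, 100)) = Mul(Add(23055, -39854), 20274) = Mul(-16799, 20274) = -340582926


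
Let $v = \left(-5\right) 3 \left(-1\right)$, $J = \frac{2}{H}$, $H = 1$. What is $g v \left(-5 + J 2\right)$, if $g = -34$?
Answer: $510$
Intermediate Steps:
$J = 2$ ($J = \frac{2}{1} = 2 \cdot 1 = 2$)
$v = 15$ ($v = \left(-15\right) \left(-1\right) = 15$)
$g v \left(-5 + J 2\right) = \left(-34\right) 15 \left(-5 + 2 \cdot 2\right) = - 510 \left(-5 + 4\right) = \left(-510\right) \left(-1\right) = 510$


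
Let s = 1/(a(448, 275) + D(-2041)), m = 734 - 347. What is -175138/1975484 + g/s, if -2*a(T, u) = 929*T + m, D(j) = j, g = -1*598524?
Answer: 124344718889865475/987742 ≈ 1.2589e+11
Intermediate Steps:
m = 387
g = -598524
a(T, u) = -387/2 - 929*T/2 (a(T, u) = -(929*T + 387)/2 = -(387 + 929*T)/2 = -387/2 - 929*T/2)
s = -2/420661 (s = 1/((-387/2 - 929/2*448) - 2041) = 1/((-387/2 - 208096) - 2041) = 1/(-416579/2 - 2041) = 1/(-420661/2) = -2/420661 ≈ -4.7544e-6)
-175138/1975484 + g/s = -175138/1975484 - 598524/(-2/420661) = -175138*1/1975484 - 598524*(-420661/2) = -87569/987742 + 125887852182 = 124344718889865475/987742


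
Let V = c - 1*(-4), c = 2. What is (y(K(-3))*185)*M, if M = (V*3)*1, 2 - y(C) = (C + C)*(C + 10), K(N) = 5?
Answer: -492840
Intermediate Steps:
V = 6 (V = 2 - 1*(-4) = 2 + 4 = 6)
y(C) = 2 - 2*C*(10 + C) (y(C) = 2 - (C + C)*(C + 10) = 2 - 2*C*(10 + C))
M = 18 (M = (6*3)*1 = 18*1 = 18)
(y(K(-3))*185)*M = ((2 - 20*5 - 2*5²)*185)*18 = ((2 - 100 - 2*25)*185)*18 = ((2 - 100 - 50)*185)*18 = -148*185*18 = -27380*18 = -492840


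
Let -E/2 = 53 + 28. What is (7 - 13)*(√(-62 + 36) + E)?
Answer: 972 - 6*I*√26 ≈ 972.0 - 30.594*I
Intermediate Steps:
E = -162 (E = -2*(53 + 28) = -2*81 = -162)
(7 - 13)*(√(-62 + 36) + E) = (7 - 13)*(√(-62 + 36) - 162) = -6*(√(-26) - 162) = -6*(I*√26 - 162) = -6*(-162 + I*√26) = 972 - 6*I*√26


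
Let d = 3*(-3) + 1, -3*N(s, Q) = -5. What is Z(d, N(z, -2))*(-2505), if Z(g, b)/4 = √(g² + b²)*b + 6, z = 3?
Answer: -60120 - 16700*√601/3 ≈ -1.9659e+5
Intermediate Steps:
N(s, Q) = 5/3 (N(s, Q) = -⅓*(-5) = 5/3)
d = -8 (d = -9 + 1 = -8)
Z(g, b) = 24 + 4*b*√(b² + g²) (Z(g, b) = 4*(√(g² + b²)*b + 6) = 4*(√(b² + g²)*b + 6) = 4*(b*√(b² + g²) + 6) = 4*(6 + b*√(b² + g²)) = 24 + 4*b*√(b² + g²))
Z(d, N(z, -2))*(-2505) = (24 + 4*(5/3)*√((5/3)² + (-8)²))*(-2505) = (24 + 4*(5/3)*√(25/9 + 64))*(-2505) = (24 + 4*(5/3)*√(601/9))*(-2505) = (24 + 4*(5/3)*(√601/3))*(-2505) = (24 + 20*√601/9)*(-2505) = -60120 - 16700*√601/3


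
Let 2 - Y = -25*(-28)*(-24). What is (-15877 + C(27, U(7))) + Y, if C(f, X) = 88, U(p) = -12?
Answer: 1013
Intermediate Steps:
Y = 16802 (Y = 2 - (-25*(-28))*(-24) = 2 - 700*(-24) = 2 - 1*(-16800) = 2 + 16800 = 16802)
(-15877 + C(27, U(7))) + Y = (-15877 + 88) + 16802 = -15789 + 16802 = 1013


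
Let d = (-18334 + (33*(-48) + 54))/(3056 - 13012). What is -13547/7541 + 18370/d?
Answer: 172364670364/18724303 ≈ 9205.4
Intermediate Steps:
d = 4966/2489 (d = (-18334 + (-1584 + 54))/(-9956) = (-18334 - 1530)*(-1/9956) = -19864*(-1/9956) = 4966/2489 ≈ 1.9952)
-13547/7541 + 18370/d = -13547/7541 + 18370/(4966/2489) = -13547*1/7541 + 18370*(2489/4966) = -13547/7541 + 22861465/2483 = 172364670364/18724303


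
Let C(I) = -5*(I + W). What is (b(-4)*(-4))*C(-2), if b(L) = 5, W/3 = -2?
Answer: -800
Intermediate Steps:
W = -6 (W = 3*(-2) = -6)
C(I) = 30 - 5*I (C(I) = -5*(I - 6) = -5*(-6 + I) = 30 - 5*I)
(b(-4)*(-4))*C(-2) = (5*(-4))*(30 - 5*(-2)) = -20*(30 + 10) = -20*40 = -800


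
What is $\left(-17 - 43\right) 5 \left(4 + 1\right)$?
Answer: $-1500$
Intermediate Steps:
$\left(-17 - 43\right) 5 \left(4 + 1\right) = - 60 \cdot 5 \cdot 5 = \left(-60\right) 25 = -1500$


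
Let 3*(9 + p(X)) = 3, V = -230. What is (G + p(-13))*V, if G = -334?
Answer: 78660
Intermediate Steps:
p(X) = -8 (p(X) = -9 + (⅓)*3 = -9 + 1 = -8)
(G + p(-13))*V = (-334 - 8)*(-230) = -342*(-230) = 78660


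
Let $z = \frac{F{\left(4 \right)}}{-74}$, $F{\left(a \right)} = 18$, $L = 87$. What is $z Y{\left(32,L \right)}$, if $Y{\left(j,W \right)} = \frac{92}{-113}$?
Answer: $\frac{828}{4181} \approx 0.19804$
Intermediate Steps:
$z = - \frac{9}{37}$ ($z = \frac{18}{-74} = 18 \left(- \frac{1}{74}\right) = - \frac{9}{37} \approx -0.24324$)
$Y{\left(j,W \right)} = - \frac{92}{113}$ ($Y{\left(j,W \right)} = 92 \left(- \frac{1}{113}\right) = - \frac{92}{113}$)
$z Y{\left(32,L \right)} = \left(- \frac{9}{37}\right) \left(- \frac{92}{113}\right) = \frac{828}{4181}$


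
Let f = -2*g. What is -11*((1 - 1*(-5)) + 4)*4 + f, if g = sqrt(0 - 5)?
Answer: -440 - 2*I*sqrt(5) ≈ -440.0 - 4.4721*I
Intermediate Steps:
g = I*sqrt(5) (g = sqrt(-5) = I*sqrt(5) ≈ 2.2361*I)
f = -2*I*sqrt(5) ≈ -4.4721*I
-11*((1 - 1*(-5)) + 4)*4 + f = -11*((1 - 1*(-5)) + 4)*4 - 2*I*sqrt(5) = -11*((1 + 5) + 4)*4 - 2*I*sqrt(5) = -11*(6 + 4)*4 - 2*I*sqrt(5) = -110*4 - 2*I*sqrt(5) = -11*40 - 2*I*sqrt(5) = -440 - 2*I*sqrt(5)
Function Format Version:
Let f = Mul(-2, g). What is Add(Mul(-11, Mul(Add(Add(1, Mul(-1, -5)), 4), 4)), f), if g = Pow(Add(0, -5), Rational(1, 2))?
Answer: Add(-440, Mul(-2, I, Pow(5, Rational(1, 2)))) ≈ Add(-440.00, Mul(-4.4721, I))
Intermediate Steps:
g = Mul(I, Pow(5, Rational(1, 2))) (g = Pow(-5, Rational(1, 2)) = Mul(I, Pow(5, Rational(1, 2))) ≈ Mul(2.2361, I))
f = Mul(-2, I, Pow(5, Rational(1, 2))) (f = Mul(-2, Mul(I, Pow(5, Rational(1, 2)))) = Mul(-2, I, Pow(5, Rational(1, 2))) ≈ Mul(-4.4721, I))
Add(Mul(-11, Mul(Add(Add(1, Mul(-1, -5)), 4), 4)), f) = Add(Mul(-11, Mul(Add(Add(1, Mul(-1, -5)), 4), 4)), Mul(-2, I, Pow(5, Rational(1, 2)))) = Add(Mul(-11, Mul(Add(Add(1, 5), 4), 4)), Mul(-2, I, Pow(5, Rational(1, 2)))) = Add(Mul(-11, Mul(Add(6, 4), 4)), Mul(-2, I, Pow(5, Rational(1, 2)))) = Add(Mul(-11, Mul(10, 4)), Mul(-2, I, Pow(5, Rational(1, 2)))) = Add(Mul(-11, 40), Mul(-2, I, Pow(5, Rational(1, 2)))) = Add(-440, Mul(-2, I, Pow(5, Rational(1, 2))))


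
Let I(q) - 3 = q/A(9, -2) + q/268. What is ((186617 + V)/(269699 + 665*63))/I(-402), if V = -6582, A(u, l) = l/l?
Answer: -180035/124793397 ≈ -0.0014427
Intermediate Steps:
A(u, l) = 1
I(q) = 3 + 269*q/268 (I(q) = 3 + (q/1 + q/268) = 3 + (q*1 + q*(1/268)) = 3 + (q + q/268) = 3 + 269*q/268)
((186617 + V)/(269699 + 665*63))/I(-402) = ((186617 - 6582)/(269699 + 665*63))/(3 + (269/268)*(-402)) = (180035/(269699 + 41895))/(3 - 807/2) = (180035/311594)/(-801/2) = (180035*(1/311594))*(-2/801) = (180035/311594)*(-2/801) = -180035/124793397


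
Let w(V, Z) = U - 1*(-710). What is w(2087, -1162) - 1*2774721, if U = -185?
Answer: -2774196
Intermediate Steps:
w(V, Z) = 525 (w(V, Z) = -185 - 1*(-710) = -185 + 710 = 525)
w(2087, -1162) - 1*2774721 = 525 - 1*2774721 = 525 - 2774721 = -2774196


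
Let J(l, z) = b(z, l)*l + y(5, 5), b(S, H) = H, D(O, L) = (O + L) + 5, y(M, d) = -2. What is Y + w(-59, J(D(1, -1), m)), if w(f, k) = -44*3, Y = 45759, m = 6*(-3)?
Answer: 45627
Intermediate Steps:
D(O, L) = 5 + L + O (D(O, L) = (L + O) + 5 = 5 + L + O)
m = -18
J(l, z) = -2 + l**2 (J(l, z) = l*l - 2 = l**2 - 2 = -2 + l**2)
w(f, k) = -132
Y + w(-59, J(D(1, -1), m)) = 45759 - 132 = 45627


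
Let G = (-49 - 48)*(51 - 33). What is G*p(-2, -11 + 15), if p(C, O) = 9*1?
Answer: -15714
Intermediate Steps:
p(C, O) = 9
G = -1746 (G = -97*18 = -1746)
G*p(-2, -11 + 15) = -1746*9 = -15714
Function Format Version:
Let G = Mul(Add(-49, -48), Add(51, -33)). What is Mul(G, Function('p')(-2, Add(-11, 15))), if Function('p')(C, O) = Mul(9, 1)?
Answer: -15714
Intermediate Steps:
Function('p')(C, O) = 9
G = -1746 (G = Mul(-97, 18) = -1746)
Mul(G, Function('p')(-2, Add(-11, 15))) = Mul(-1746, 9) = -15714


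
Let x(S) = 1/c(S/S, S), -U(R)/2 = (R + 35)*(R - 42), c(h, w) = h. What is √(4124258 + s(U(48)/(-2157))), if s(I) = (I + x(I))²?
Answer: 11*√17620509459/719 ≈ 2030.8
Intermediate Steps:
U(R) = -2*(-42 + R)*(35 + R) (U(R) = -2*(R + 35)*(R - 42) = -2*(35 + R)*(-42 + R) = -2*(-42 + R)*(35 + R))
x(S) = 1 (x(S) = 1/(S/S) = 1/1 = 1)
s(I) = (1 + I)² (s(I) = (I + 1)² = (1 + I)²)
√(4124258 + s(U(48)/(-2157))) = √(4124258 + (1 + (2940 - 2*48² + 14*48)/(-2157))²) = √(4124258 + (1 + (2940 - 2*2304 + 672)*(-1/2157))²) = √(4124258 + (1 + (2940 - 4608 + 672)*(-1/2157))²) = √(4124258 + (1 - 996*(-1/2157))²) = √(4124258 + (1 + 332/719)²) = √(4124258 + (1051/719)²) = √(4124258 + 1104601/516961) = √(2132081644539/516961) = 11*√17620509459/719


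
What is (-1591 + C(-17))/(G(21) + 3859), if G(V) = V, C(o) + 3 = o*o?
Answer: -261/776 ≈ -0.33634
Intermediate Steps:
C(o) = -3 + o**2 (C(o) = -3 + o*o = -3 + o**2)
(-1591 + C(-17))/(G(21) + 3859) = (-1591 + (-3 + (-17)**2))/(21 + 3859) = (-1591 + (-3 + 289))/3880 = (-1591 + 286)*(1/3880) = -1305*1/3880 = -261/776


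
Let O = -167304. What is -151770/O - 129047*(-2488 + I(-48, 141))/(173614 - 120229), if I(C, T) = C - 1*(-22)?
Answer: 3015864531749/496195780 ≈ 6078.0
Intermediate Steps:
I(C, T) = 22 + C (I(C, T) = C + 22 = 22 + C)
-151770/O - 129047*(-2488 + I(-48, 141))/(173614 - 120229) = -151770/(-167304) - 129047*(-2488 + (22 - 48))/(173614 - 120229) = -151770*(-1/167304) - 129047/(53385/(-2488 - 26)) = 25295/27884 - 129047/(53385/(-2514)) = 25295/27884 - 129047/(53385*(-1/2514)) = 25295/27884 - 129047/(-17795/838) = 25295/27884 - 129047*(-838/17795) = 25295/27884 + 108141386/17795 = 3015864531749/496195780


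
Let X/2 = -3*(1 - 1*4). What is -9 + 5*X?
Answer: 81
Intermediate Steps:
X = 18 (X = 2*(-3*(1 - 1*4)) = 2*(-3*(1 - 4)) = 2*(-3*(-3)) = 2*9 = 18)
-9 + 5*X = -9 + 5*18 = -9 + 90 = 81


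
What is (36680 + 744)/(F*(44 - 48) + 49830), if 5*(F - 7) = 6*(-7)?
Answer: 93560/124589 ≈ 0.75095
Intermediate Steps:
F = -7/5 (F = 7 + (6*(-7))/5 = 7 + (1/5)*(-42) = 7 - 42/5 = -7/5 ≈ -1.4000)
(36680 + 744)/(F*(44 - 48) + 49830) = (36680 + 744)/(-7*(44 - 48)/5 + 49830) = 37424/(-7/5*(-4) + 49830) = 37424/(28/5 + 49830) = 37424/(249178/5) = 37424*(5/249178) = 93560/124589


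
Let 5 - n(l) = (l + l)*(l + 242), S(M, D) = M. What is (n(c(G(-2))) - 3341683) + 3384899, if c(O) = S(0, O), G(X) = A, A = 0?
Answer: 43221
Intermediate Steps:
G(X) = 0
c(O) = 0
n(l) = 5 - 2*l*(242 + l) (n(l) = 5 - (l + l)*(l + 242) = 5 - 2*l*(242 + l))
(n(c(G(-2))) - 3341683) + 3384899 = ((5 - 484*0 - 2*0²) - 3341683) + 3384899 = ((5 + 0 - 2*0) - 3341683) + 3384899 = ((5 + 0 + 0) - 3341683) + 3384899 = (5 - 3341683) + 3384899 = -3341678 + 3384899 = 43221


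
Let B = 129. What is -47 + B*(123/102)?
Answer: 3691/34 ≈ 108.56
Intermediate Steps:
-47 + B*(123/102) = -47 + 129*(123/102) = -47 + 129*(123*(1/102)) = -47 + 129*(41/34) = -47 + 5289/34 = 3691/34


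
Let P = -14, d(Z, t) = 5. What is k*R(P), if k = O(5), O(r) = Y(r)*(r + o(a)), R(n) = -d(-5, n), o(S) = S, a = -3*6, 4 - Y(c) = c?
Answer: -65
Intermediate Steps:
Y(c) = 4 - c
a = -18
R(n) = -5 (R(n) = -1*5 = -5)
O(r) = (-18 + r)*(4 - r) (O(r) = (4 - r)*(r - 18) = (4 - r)*(-18 + r) = (-18 + r)*(4 - r))
k = 13 (k = -(-18 + 5)*(-4 + 5) = -1*(-13)*1 = 13)
k*R(P) = 13*(-5) = -65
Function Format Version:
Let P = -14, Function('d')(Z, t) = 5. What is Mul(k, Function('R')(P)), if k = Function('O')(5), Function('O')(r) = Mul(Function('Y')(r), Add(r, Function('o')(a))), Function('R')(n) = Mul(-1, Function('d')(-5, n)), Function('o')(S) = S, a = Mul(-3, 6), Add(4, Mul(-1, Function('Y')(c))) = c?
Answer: -65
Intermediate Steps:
Function('Y')(c) = Add(4, Mul(-1, c))
a = -18
Function('R')(n) = -5 (Function('R')(n) = Mul(-1, 5) = -5)
Function('O')(r) = Mul(Add(-18, r), Add(4, Mul(-1, r))) (Function('O')(r) = Mul(Add(4, Mul(-1, r)), Add(r, -18)) = Mul(Add(4, Mul(-1, r)), Add(-18, r)) = Mul(Add(-18, r), Add(4, Mul(-1, r))))
k = 13 (k = Mul(-1, Add(-18, 5), Add(-4, 5)) = Mul(-1, -13, 1) = 13)
Mul(k, Function('R')(P)) = Mul(13, -5) = -65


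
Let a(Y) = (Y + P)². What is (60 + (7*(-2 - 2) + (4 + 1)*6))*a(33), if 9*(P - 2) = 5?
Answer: 6348800/81 ≈ 78380.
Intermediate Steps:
P = 23/9 (P = 2 + (⅑)*5 = 2 + 5/9 = 23/9 ≈ 2.5556)
a(Y) = (23/9 + Y)² (a(Y) = (Y + 23/9)² = (23/9 + Y)²)
(60 + (7*(-2 - 2) + (4 + 1)*6))*a(33) = (60 + (7*(-2 - 2) + (4 + 1)*6))*((23 + 9*33)²/81) = (60 + (7*(-4) + 5*6))*((23 + 297)²/81) = (60 + (-28 + 30))*((1/81)*320²) = (60 + 2)*((1/81)*102400) = 62*(102400/81) = 6348800/81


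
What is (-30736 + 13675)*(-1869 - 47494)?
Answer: 842182143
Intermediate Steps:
(-30736 + 13675)*(-1869 - 47494) = -17061*(-49363) = 842182143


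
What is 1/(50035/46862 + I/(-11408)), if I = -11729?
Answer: 267300848/560221839 ≈ 0.47713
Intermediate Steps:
1/(50035/46862 + I/(-11408)) = 1/(50035/46862 - 11729/(-11408)) = 1/(50035*(1/46862) - 11729*(-1/11408)) = 1/(50035/46862 + 11729/11408) = 1/(560221839/267300848) = 267300848/560221839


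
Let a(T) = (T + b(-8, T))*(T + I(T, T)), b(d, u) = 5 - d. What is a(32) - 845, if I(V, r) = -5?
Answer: 370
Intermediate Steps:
a(T) = (-5 + T)*(13 + T) (a(T) = (T + (5 - 1*(-8)))*(T - 5) = (T + (5 + 8))*(-5 + T) = (T + 13)*(-5 + T) = (13 + T)*(-5 + T) = (-5 + T)*(13 + T))
a(32) - 845 = (-65 + 32**2 + 8*32) - 845 = (-65 + 1024 + 256) - 845 = 1215 - 845 = 370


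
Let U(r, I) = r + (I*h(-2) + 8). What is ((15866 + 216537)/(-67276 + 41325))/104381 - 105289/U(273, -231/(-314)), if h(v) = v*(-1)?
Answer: -44777341387204707/120129477947188 ≈ -372.74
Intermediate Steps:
h(v) = -v
U(r, I) = 8 + r + 2*I (U(r, I) = r + (I*(-1*(-2)) + 8) = r + (I*2 + 8) = r + (2*I + 8) = r + (8 + 2*I) = 8 + r + 2*I)
((15866 + 216537)/(-67276 + 41325))/104381 - 105289/U(273, -231/(-314)) = ((15866 + 216537)/(-67276 + 41325))/104381 - 105289/(8 + 273 + 2*(-231/(-314))) = (232403/(-25951))*(1/104381) - 105289/(8 + 273 + 2*(-231*(-1/314))) = (232403*(-1/25951))*(1/104381) - 105289/(8 + 273 + 2*(231/314)) = -232403/25951*1/104381 - 105289/(8 + 273 + 231/157) = -232403/2708791331 - 105289/44348/157 = -232403/2708791331 - 105289*157/44348 = -232403/2708791331 - 16530373/44348 = -44777341387204707/120129477947188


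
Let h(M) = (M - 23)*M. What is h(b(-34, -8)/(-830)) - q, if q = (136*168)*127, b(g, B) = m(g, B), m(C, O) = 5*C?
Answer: -19989815908/6889 ≈ -2.9017e+6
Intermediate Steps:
b(g, B) = 5*g
q = 2901696 (q = 22848*127 = 2901696)
h(M) = M*(-23 + M) (h(M) = (-23 + M)*M = M*(-23 + M))
h(b(-34, -8)/(-830)) - q = ((5*(-34))/(-830))*(-23 + (5*(-34))/(-830)) - 1*2901696 = (-170*(-1/830))*(-23 - 170*(-1/830)) - 2901696 = 17*(-23 + 17/83)/83 - 2901696 = (17/83)*(-1892/83) - 2901696 = -32164/6889 - 2901696 = -19989815908/6889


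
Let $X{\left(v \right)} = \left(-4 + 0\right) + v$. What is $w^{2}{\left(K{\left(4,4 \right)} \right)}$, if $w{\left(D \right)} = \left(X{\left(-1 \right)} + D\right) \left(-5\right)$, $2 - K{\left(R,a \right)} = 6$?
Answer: $2025$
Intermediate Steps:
$X{\left(v \right)} = -4 + v$
$K{\left(R,a \right)} = -4$ ($K{\left(R,a \right)} = 2 - 6 = -4$)
$w{\left(D \right)} = 25 - 5 D$ ($w{\left(D \right)} = \left(\left(-4 - 1\right) + D\right) \left(-5\right) = \left(-5 + D\right) \left(-5\right) = 25 - 5 D$)
$w^{2}{\left(K{\left(4,4 \right)} \right)} = \left(25 - -20\right)^{2} = \left(25 + 20\right)^{2} = 45^{2} = 2025$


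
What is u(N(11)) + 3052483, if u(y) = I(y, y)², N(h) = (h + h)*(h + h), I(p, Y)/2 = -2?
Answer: 3052499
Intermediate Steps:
I(p, Y) = -4 (I(p, Y) = 2*(-2) = -4)
N(h) = 4*h² (N(h) = (2*h)*(2*h) = 4*h²)
u(y) = 16 (u(y) = (-4)² = 16)
u(N(11)) + 3052483 = 16 + 3052483 = 3052499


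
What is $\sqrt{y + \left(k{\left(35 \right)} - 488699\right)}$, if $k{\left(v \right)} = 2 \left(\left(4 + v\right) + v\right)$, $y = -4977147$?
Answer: $i \sqrt{5465698} \approx 2337.9 i$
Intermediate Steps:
$k{\left(v \right)} = 8 + 4 v$ ($k{\left(v \right)} = 2 \left(4 + 2 v\right) = 8 + 4 v$)
$\sqrt{y + \left(k{\left(35 \right)} - 488699\right)} = \sqrt{-4977147 + \left(\left(8 + 4 \cdot 35\right) - 488699\right)} = \sqrt{-4977147 + \left(\left(8 + 140\right) - 488699\right)} = \sqrt{-4977147 + \left(148 - 488699\right)} = \sqrt{-4977147 - 488551} = \sqrt{-5465698} = i \sqrt{5465698}$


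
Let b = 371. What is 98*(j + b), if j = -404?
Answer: -3234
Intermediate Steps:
98*(j + b) = 98*(-404 + 371) = 98*(-33) = -3234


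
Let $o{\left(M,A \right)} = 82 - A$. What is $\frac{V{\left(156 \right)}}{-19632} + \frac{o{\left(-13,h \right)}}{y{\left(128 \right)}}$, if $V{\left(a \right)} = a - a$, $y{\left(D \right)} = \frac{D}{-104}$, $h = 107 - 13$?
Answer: $\frac{39}{4} \approx 9.75$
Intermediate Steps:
$h = 94$
$y{\left(D \right)} = - \frac{D}{104}$ ($y{\left(D \right)} = D \left(- \frac{1}{104}\right) = - \frac{D}{104}$)
$V{\left(a \right)} = 0$
$\frac{V{\left(156 \right)}}{-19632} + \frac{o{\left(-13,h \right)}}{y{\left(128 \right)}} = \frac{0}{-19632} + \frac{82 - 94}{\left(- \frac{1}{104}\right) 128} = 0 \left(- \frac{1}{19632}\right) + \frac{82 - 94}{- \frac{16}{13}} = 0 - - \frac{39}{4} = 0 + \frac{39}{4} = \frac{39}{4}$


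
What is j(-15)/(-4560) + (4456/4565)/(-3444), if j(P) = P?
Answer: 3591809/1194861360 ≈ 0.0030060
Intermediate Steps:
j(-15)/(-4560) + (4456/4565)/(-3444) = -15/(-4560) + (4456/4565)/(-3444) = -15*(-1/4560) + (4456*(1/4565))*(-1/3444) = 1/304 + (4456/4565)*(-1/3444) = 1/304 - 1114/3930465 = 3591809/1194861360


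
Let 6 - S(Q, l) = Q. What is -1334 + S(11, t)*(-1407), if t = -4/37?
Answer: 5701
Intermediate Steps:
t = -4/37 (t = -4*1/37 = -4/37 ≈ -0.10811)
S(Q, l) = 6 - Q
-1334 + S(11, t)*(-1407) = -1334 + (6 - 1*11)*(-1407) = -1334 + (6 - 11)*(-1407) = -1334 - 5*(-1407) = -1334 + 7035 = 5701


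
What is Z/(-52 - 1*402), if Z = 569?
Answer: -569/454 ≈ -1.2533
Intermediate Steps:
Z/(-52 - 1*402) = 569/(-52 - 1*402) = 569/(-52 - 402) = 569/(-454) = 569*(-1/454) = -569/454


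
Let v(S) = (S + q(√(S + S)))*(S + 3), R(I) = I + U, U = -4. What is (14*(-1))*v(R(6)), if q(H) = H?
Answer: -280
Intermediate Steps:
R(I) = -4 + I (R(I) = I - 4 = -4 + I)
v(S) = (3 + S)*(S + √2*√S) (v(S) = (S + √(S + S))*(S + 3) = (S + √(2*S))*(3 + S) = (S + √2*√S)*(3 + S) = (3 + S)*(S + √2*√S))
(14*(-1))*v(R(6)) = (14*(-1))*((-4 + 6)² + 3*(-4 + 6) + √2*(-4 + 6)^(3/2) + 3*√2*√(-4 + 6)) = -14*(2² + 3*2 + √2*2^(3/2) + 3*√2*√2) = -14*(4 + 6 + √2*(2*√2) + 6) = -14*(4 + 6 + 4 + 6) = -14*20 = -280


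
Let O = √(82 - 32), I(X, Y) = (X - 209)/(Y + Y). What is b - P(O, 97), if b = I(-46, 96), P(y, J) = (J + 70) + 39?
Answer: -13269/64 ≈ -207.33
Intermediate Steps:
I(X, Y) = (-209 + X)/(2*Y) (I(X, Y) = (-209 + X)/((2*Y)) = (-209 + X)*(1/(2*Y)) = (-209 + X)/(2*Y))
O = 5*√2 (O = √50 = 5*√2 ≈ 7.0711)
P(y, J) = 109 + J (P(y, J) = (70 + J) + 39 = 109 + J)
b = -85/64 (b = (½)*(-209 - 46)/96 = (½)*(1/96)*(-255) = -85/64 ≈ -1.3281)
b - P(O, 97) = -85/64 - (109 + 97) = -85/64 - 1*206 = -85/64 - 206 = -13269/64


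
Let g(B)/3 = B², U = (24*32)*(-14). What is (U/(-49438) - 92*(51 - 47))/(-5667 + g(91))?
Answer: -1136402/59251443 ≈ -0.019179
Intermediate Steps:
U = -10752 (U = 768*(-14) = -10752)
g(B) = 3*B²
(U/(-49438) - 92*(51 - 47))/(-5667 + g(91)) = (-10752/(-49438) - 92*(51 - 47))/(-5667 + 3*91²) = (-10752*(-1/49438) - 92*4)/(-5667 + 3*8281) = (5376/24719 - 368)/(-5667 + 24843) = -9091216/24719/19176 = -9091216/24719*1/19176 = -1136402/59251443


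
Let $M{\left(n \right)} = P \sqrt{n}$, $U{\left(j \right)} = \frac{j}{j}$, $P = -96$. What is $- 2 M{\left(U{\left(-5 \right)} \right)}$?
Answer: $192$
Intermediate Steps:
$U{\left(j \right)} = 1$
$M{\left(n \right)} = - 96 \sqrt{n}$
$- 2 M{\left(U{\left(-5 \right)} \right)} = - 2 \left(- 96 \sqrt{1}\right) = - 2 \left(\left(-96\right) 1\right) = \left(-2\right) \left(-96\right) = 192$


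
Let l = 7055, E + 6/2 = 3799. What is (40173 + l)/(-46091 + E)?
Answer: -47228/42295 ≈ -1.1166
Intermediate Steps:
E = 3796 (E = -3 + 3799 = 3796)
(40173 + l)/(-46091 + E) = (40173 + 7055)/(-46091 + 3796) = 47228/(-42295) = 47228*(-1/42295) = -47228/42295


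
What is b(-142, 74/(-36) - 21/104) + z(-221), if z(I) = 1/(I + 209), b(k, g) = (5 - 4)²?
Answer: 11/12 ≈ 0.91667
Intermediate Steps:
b(k, g) = 1 (b(k, g) = 1² = 1)
z(I) = 1/(209 + I)
b(-142, 74/(-36) - 21/104) + z(-221) = 1 + 1/(209 - 221) = 1 + 1/(-12) = 1 - 1/12 = 11/12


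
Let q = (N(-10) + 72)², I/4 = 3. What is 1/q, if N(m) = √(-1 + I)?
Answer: (72 + √11)⁻² ≈ 0.00017629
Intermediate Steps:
I = 12 (I = 4*3 = 12)
N(m) = √11 (N(m) = √(-1 + 12) = √11)
q = (72 + √11)² (q = (√11 + 72)² = (72 + √11)² ≈ 5672.6)
1/q = 1/((72 + √11)²) = (72 + √11)⁻²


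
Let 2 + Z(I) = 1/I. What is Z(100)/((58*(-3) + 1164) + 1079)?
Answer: -199/206900 ≈ -0.00096182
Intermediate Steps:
Z(I) = -2 + 1/I
Z(100)/((58*(-3) + 1164) + 1079) = (-2 + 1/100)/((58*(-3) + 1164) + 1079) = (-2 + 1/100)/((-174 + 1164) + 1079) = -199/(100*(990 + 1079)) = -199/100/2069 = -199/100*1/2069 = -199/206900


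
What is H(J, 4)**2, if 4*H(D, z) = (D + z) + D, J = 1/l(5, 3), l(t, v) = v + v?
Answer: 169/144 ≈ 1.1736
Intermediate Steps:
l(t, v) = 2*v
J = 1/6 (J = 1/(2*3) = 1/6 ≈ 0.16667)
H(D, z) = D/2 + z/4 (H(D, z) = ((D + z) + D)/4 = (z + 2*D)/4 = D/2 + z/4)
H(J, 4)**2 = ((1/2)*(1/6) + (1/4)*4)**2 = (1/12 + 1)**2 = (13/12)**2 = 169/144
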